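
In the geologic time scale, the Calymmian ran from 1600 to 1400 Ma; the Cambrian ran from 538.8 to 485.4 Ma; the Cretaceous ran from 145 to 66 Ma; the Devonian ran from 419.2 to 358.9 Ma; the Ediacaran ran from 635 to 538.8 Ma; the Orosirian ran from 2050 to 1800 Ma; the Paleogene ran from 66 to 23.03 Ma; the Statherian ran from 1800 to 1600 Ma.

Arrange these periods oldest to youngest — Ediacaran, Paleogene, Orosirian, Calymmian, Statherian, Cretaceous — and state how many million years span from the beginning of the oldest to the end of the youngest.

Start ages (Ma): Orosirian 2050, Statherian 1800, Calymmian 1600, Ediacaran 635, Cretaceous 145, Paleogene 66.
Ordered oldest to youngest: Orosirian, Statherian, Calymmian, Ediacaran, Cretaceous, Paleogene.
Span = 2050 − 23.03 = 2026.97 Myr.

Orosirian, Statherian, Calymmian, Ediacaran, Cretaceous, Paleogene; total span 2026.97 Myr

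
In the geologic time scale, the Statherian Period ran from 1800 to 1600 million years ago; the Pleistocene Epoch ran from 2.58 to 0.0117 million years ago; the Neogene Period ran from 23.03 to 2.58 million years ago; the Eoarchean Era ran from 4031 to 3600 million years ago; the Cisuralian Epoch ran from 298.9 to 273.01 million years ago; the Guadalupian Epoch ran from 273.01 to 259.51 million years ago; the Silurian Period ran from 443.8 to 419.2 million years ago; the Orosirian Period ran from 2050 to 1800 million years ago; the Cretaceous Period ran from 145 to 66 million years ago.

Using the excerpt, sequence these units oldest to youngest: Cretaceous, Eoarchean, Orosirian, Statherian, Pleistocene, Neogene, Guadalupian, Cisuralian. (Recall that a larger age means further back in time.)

Read off each span (Ma): Cretaceous 145–66; Eoarchean 4031–3600; Orosirian 2050–1800; Statherian 1800–1600; Pleistocene 2.58–0.0117; Neogene 23.03–2.58; Guadalupian 273.01–259.51; Cisuralian 298.9–273.01.
Larger Ma is older, so oldest→youngest is Eoarchean, Orosirian, Statherian, Cisuralian, Guadalupian, Cretaceous, Neogene, Pleistocene.

Eoarchean → Orosirian → Statherian → Cisuralian → Guadalupian → Cretaceous → Neogene → Pleistocene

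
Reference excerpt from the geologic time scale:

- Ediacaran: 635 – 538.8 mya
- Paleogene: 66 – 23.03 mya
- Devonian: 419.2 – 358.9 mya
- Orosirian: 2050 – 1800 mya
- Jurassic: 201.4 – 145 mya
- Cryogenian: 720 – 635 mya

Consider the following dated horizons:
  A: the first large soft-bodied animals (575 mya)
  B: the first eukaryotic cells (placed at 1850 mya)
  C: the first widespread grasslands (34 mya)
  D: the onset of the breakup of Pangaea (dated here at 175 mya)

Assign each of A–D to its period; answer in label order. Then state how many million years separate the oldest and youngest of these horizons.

A: 575 Ma lies in 635–538.8 Ma, so Ediacaran.
B: 1850 Ma lies in 2050–1800 Ma, so Orosirian.
C: 34 Ma lies in 66–23.03 Ma, so Paleogene.
D: 175 Ma lies in 201.4–145 Ma, so Jurassic.
Oldest = 1850 Ma, youngest = 34 Ma → span 1816 Myr.

A — Ediacaran; B — Orosirian; C — Paleogene; D — Jurassic; span 1816 million years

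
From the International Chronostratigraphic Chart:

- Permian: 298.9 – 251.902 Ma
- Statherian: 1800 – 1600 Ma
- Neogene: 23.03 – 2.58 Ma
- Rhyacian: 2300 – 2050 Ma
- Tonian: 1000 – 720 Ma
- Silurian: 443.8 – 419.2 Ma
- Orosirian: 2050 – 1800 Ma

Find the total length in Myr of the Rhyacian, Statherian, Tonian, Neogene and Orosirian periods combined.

Duration is start − end for each: (2300 − 2050) + (1800 − 1600) + (1000 − 720) + (23.03 − 2.58) + (2050 − 1800).
That is 250 + 200 + 280 + 20.45 + 250, which totals 1000.45 million years.

1000.45 million years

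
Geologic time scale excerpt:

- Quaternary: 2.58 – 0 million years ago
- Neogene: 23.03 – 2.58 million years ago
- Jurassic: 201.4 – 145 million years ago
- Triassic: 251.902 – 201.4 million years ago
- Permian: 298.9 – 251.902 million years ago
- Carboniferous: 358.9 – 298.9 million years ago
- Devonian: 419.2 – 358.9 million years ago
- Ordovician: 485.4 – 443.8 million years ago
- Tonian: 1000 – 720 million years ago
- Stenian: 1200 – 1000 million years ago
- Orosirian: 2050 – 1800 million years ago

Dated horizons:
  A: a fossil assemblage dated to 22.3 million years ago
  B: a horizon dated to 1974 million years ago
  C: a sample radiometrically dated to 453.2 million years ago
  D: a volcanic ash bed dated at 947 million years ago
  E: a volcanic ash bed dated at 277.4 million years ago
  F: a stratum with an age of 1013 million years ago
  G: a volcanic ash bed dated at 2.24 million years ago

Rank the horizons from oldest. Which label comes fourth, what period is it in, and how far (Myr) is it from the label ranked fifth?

C, in the Ordovician; 175.8 million years to E

Larger Ma means older, so oldest first: B 1974 > F 1013 > D 947 > C 453.2 > E 277.4 > A 22.3 > G 2.24.
Counting 4 along gives C (453.2 Ma); the excerpt puts that inside the Ordovician, 485.4–443.8 Ma.
Next in line is E (277.4 Ma), and 453.2 − 277.4 = 175.8 Myr.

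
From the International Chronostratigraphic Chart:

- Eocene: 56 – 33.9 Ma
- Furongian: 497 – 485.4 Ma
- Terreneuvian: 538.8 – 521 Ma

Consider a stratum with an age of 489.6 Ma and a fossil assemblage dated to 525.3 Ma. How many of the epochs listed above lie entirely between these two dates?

0

Checking each listed span, none has both start < 525.3 Ma and end > 489.6 Ma — every epoch straddles one of the two dates or lies outside them — so the count is 0.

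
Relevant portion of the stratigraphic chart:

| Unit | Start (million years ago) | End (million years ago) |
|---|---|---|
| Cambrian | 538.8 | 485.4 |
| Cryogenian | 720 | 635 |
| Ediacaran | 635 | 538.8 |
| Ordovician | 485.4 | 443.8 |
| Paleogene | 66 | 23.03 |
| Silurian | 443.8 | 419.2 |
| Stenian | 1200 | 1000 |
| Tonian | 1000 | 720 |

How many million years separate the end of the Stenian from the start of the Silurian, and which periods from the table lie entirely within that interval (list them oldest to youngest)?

End of Stenian = 1000 Ma; start of Silurian = 443.8 Ma.
Gap = 1000 − 443.8 = 556.2 Myr.
Periods wholly inside 1000–443.8 Ma: Tonian (1000–720), Cryogenian (720–635), Ediacaran (635–538.8), Cambrian (538.8–485.4), Ordovician (485.4–443.8).

556.2 million years; Tonian, Cryogenian, Ediacaran, Cambrian, Ordovician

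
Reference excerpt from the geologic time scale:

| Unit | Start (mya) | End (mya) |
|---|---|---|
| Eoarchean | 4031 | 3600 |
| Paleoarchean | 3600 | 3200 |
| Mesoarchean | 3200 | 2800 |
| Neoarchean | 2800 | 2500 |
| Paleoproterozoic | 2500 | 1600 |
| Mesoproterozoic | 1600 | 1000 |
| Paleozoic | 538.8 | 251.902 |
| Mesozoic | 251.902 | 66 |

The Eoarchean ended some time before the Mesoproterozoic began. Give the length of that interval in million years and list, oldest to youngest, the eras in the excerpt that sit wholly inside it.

2000 million years; Paleoarchean, Mesoarchean, Neoarchean, Paleoproterozoic

The Eoarchean closes at 3600 Ma and the Mesoproterozoic opens at 1600 Ma, so the interval is 3600 − 1600 = 2000 Myr.
An era fits inside if it starts at or after 3600 Ma and ends at or before 1600 Ma; oldest first that gives Paleoarchean, Mesoarchean, Neoarchean, Paleoproterozoic.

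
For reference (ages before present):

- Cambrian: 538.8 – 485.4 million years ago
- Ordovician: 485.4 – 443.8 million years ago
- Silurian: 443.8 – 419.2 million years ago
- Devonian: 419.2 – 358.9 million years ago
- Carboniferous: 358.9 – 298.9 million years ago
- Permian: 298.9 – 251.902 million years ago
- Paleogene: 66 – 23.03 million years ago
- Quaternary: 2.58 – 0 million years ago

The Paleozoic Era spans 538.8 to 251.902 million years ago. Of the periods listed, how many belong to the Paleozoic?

Periods inside 538.8–251.902 Ma: Cambrian, Ordovician, Silurian, Devonian, Carboniferous, Permian — 6 in total.

6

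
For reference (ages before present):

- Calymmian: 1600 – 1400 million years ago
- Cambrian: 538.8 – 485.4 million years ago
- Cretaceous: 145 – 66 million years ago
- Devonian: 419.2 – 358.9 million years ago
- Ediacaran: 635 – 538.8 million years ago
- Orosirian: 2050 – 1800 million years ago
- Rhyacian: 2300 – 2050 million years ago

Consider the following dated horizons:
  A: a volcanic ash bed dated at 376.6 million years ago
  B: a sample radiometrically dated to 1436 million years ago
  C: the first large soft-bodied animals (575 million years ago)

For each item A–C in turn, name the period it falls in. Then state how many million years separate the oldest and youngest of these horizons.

A: 376.6 Ma lies in 419.2–358.9 Ma, so Devonian.
B: 1436 Ma lies in 1600–1400 Ma, so Calymmian.
C: 575 Ma lies in 635–538.8 Ma, so Ediacaran.
Oldest = 1436 Ma, youngest = 376.6 Ma → span 1059.4 Myr.

A — Devonian; B — Calymmian; C — Ediacaran; span 1059.4 million years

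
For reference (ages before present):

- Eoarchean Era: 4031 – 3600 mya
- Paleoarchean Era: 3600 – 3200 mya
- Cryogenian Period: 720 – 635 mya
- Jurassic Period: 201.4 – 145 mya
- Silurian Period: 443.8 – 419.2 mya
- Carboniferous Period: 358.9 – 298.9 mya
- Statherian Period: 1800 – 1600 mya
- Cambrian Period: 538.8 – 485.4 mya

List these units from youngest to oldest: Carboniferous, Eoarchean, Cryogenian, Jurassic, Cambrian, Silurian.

Sorting by start age (ascending Ma, since larger Ma = older): Jurassic began 201.4, Carboniferous began 358.9, Silurian began 443.8, Cambrian began 538.8, Cryogenian began 720, Eoarchean began 4031.

Jurassic, Carboniferous, Silurian, Cambrian, Cryogenian, Eoarchean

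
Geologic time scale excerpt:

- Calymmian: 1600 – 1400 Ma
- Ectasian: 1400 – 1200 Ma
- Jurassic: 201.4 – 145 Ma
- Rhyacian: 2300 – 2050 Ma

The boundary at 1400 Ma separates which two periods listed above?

The Calymmian ends at 1400 Ma and the Ectasian begins at 1400 Ma, so they share that boundary.

Calymmian and Ectasian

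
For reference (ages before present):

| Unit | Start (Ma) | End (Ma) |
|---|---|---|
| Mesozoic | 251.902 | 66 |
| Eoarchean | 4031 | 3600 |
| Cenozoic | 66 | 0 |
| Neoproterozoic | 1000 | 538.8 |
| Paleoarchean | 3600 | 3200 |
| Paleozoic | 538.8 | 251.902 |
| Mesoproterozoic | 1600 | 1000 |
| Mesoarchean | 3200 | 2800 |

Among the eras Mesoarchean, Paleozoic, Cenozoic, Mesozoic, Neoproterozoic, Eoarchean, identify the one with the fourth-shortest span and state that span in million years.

Start − end for each: Mesoarchean 3200 − 2800 = 400; Paleozoic 538.8 − 251.902 = 286.898; Cenozoic 66 − 0 = 66; Mesozoic 251.902 − 66 = 185.902; Neoproterozoic 1000 − 538.8 = 461.2; Eoarchean 4031 − 3600 = 431.
Ranking these from shortest: Cenozoic < Mesozoic < Paleozoic < Mesoarchean < Eoarchean < Neoproterozoic.
Position 4 in that ranking is Mesoarchean, which lasted 400 Myr.

Mesoarchean, 400 million years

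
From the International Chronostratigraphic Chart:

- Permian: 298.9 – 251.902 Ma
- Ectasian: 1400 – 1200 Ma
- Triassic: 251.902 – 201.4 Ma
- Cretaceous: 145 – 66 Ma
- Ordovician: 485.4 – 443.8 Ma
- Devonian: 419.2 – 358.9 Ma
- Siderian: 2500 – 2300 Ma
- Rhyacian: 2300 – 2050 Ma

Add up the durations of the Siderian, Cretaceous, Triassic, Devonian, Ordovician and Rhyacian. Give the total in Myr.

Duration is start − end for each: (2500 − 2300) + (145 − 66) + (251.902 − 201.4) + (419.2 − 358.9) + (485.4 − 443.8) + (2300 − 2050).
That is 200 + 79 + 50.502 + 60.3 + 41.6 + 250, which totals 681.402 million years.

681.402 million years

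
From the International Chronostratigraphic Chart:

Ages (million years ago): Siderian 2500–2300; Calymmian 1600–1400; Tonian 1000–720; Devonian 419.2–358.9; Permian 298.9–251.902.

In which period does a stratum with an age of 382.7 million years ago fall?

Devonian

382.7 Ma lies between 419.2 and 358.9 Ma, so it falls in the Devonian.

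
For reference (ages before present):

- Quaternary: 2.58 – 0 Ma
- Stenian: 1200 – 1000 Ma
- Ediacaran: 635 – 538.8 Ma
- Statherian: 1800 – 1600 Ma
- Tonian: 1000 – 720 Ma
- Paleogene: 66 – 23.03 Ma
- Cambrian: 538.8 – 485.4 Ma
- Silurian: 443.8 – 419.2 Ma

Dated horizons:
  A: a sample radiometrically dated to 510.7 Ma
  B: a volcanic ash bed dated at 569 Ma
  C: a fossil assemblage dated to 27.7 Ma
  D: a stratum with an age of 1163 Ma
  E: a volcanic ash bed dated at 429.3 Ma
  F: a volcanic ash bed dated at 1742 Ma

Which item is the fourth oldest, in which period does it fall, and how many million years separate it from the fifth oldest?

A, in the Cambrian; 81.4 million years to E

Sorted oldest-first by Ma: F (1742), D (1163), B (569), A (510.7), E (429.3), C (27.7).
The fourth oldest is A at 510.7 Ma, which lies in 538.8–485.4 Ma: the Cambrian.
The fifth oldest is E at 429.3 Ma; separation = |510.7 − 429.3| = 81.4 Myr.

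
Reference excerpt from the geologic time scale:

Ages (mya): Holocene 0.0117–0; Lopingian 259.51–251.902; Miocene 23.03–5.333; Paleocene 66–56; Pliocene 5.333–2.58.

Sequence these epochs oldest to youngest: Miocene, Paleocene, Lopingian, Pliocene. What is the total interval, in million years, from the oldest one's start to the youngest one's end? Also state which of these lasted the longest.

From the excerpt: Miocene 23.03–5.333; Paleocene 66–56; Lopingian 259.51–251.902; Pliocene 5.333–2.58 (Ma).
Larger Ma is earlier, so the oldest is Lopingian and the youngest is Pliocene; oldest to youngest: Lopingian, Paleocene, Miocene, Pliocene.
Oldest start 259.51 minus youngest end 2.58 gives 256.93 Myr overall.
Individual lengths (start − end): Miocene 17.697; Paleocene 10; Lopingian 7.608; Pliocene 2.753. The largest is Miocene at 17.697 Myr.

Lopingian, Paleocene, Miocene, Pliocene; total span 256.93 Myr; longest is Miocene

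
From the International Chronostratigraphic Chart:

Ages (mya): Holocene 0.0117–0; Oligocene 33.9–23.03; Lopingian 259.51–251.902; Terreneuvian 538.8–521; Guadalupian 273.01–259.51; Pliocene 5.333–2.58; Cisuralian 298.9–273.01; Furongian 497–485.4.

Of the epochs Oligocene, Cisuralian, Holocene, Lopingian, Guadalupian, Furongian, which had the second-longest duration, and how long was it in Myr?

Guadalupian, 13.5 million years

Durations: Oligocene 10.87; Cisuralian 25.89; Holocene 0.0117; Lopingian 7.608; Guadalupian 13.5; Furongian 11.6 Myr.
Sorted longest-first: Cisuralian (25.89), Guadalupian (13.5), Furongian (11.6), Oligocene (10.87), Lopingian (7.608), Holocene (0.0117).
The second longest is Guadalupian at 13.5 Myr.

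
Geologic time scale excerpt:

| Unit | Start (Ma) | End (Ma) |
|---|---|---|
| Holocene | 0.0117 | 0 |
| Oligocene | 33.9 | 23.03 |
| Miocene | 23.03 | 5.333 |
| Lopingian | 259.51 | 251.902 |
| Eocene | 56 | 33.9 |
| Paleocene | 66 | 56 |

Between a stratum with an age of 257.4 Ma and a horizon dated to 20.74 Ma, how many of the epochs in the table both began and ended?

3

257.4 Ma sits inside the Lopingian (259.51–251.902) and 20.74 Ma inside the Miocene (23.03–5.333); neither of those is wholly between the two dates.
The listed epochs lying completely between them are Paleocene, Eocene, Oligocene — 3 in all.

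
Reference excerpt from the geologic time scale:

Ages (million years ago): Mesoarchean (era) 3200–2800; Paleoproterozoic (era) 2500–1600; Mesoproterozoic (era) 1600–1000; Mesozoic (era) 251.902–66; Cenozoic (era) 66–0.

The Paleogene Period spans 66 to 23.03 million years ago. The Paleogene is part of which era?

Cenozoic

The Paleogene (66–23.03 Ma) lies entirely within 66–0 Ma, the Cenozoic Era.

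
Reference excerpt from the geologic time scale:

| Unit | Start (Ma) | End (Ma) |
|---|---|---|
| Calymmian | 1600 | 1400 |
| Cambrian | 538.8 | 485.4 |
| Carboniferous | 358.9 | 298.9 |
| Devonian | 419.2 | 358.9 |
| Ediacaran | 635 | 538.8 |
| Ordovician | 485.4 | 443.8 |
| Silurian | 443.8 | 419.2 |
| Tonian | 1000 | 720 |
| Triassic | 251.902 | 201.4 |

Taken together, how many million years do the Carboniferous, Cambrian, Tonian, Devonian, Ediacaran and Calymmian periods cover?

Duration is start − end for each: (358.9 − 298.9) + (538.8 − 485.4) + (1000 − 720) + (419.2 − 358.9) + (635 − 538.8) + (1600 − 1400).
That is 60 + 53.4 + 280 + 60.3 + 96.2 + 200, which totals 749.9 million years.

749.9 million years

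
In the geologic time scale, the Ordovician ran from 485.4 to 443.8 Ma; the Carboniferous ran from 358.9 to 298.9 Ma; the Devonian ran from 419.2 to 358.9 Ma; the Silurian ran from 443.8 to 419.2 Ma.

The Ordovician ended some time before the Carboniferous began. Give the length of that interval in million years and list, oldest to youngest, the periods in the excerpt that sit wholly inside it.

End of Ordovician = 443.8 Ma; start of Carboniferous = 358.9 Ma.
Gap = 443.8 − 358.9 = 84.9 Myr.
Periods wholly inside 443.8–358.9 Ma: Silurian (443.8–419.2), Devonian (419.2–358.9).

84.9 million years; Silurian, Devonian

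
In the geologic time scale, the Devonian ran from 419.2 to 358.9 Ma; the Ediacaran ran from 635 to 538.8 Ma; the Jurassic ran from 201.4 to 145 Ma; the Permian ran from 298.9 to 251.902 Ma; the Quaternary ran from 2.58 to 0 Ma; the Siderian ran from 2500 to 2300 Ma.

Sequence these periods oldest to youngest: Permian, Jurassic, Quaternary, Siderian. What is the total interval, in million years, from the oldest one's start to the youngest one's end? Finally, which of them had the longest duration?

Siderian → Permian → Jurassic → Quaternary; total span 2500 Myr; longest is Siderian

From the excerpt: Permian 298.9–251.902; Jurassic 201.4–145; Quaternary 2.58–0; Siderian 2500–2300 (Ma).
Larger Ma is earlier, so the oldest is Siderian and the youngest is Quaternary; oldest to youngest: Siderian, Permian, Jurassic, Quaternary.
Oldest start 2500 minus youngest end 0 gives 2500 Myr overall.
Individual lengths (start − end): Jurassic 56.4; Permian 46.998; Quaternary 2.58; Siderian 200. The largest is Siderian at 200 Myr.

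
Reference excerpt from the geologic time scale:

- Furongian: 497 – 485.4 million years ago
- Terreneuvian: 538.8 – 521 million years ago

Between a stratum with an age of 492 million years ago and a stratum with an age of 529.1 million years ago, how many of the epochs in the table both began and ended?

Checking each listed span, none has both start < 529.1 Ma and end > 492 Ma — every epoch straddles one of the two dates or lies outside them — so the count is 0.

0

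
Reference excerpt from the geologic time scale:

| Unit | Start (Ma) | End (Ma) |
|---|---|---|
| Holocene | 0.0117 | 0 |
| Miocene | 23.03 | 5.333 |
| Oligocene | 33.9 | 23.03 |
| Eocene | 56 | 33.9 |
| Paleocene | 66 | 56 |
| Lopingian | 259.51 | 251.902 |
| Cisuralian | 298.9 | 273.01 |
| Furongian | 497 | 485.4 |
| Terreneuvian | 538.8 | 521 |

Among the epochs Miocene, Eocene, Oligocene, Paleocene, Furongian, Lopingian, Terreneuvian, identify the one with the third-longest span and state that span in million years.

Durations: Miocene 17.697; Eocene 22.1; Oligocene 10.87; Paleocene 10; Furongian 11.6; Lopingian 7.608; Terreneuvian 17.8 Myr.
Sorted longest-first: Eocene (22.1), Terreneuvian (17.8), Miocene (17.697), Furongian (11.6), Oligocene (10.87), Paleocene (10), Lopingian (7.608).
The third longest is Miocene at 17.697 Myr.

Miocene, 17.697 million years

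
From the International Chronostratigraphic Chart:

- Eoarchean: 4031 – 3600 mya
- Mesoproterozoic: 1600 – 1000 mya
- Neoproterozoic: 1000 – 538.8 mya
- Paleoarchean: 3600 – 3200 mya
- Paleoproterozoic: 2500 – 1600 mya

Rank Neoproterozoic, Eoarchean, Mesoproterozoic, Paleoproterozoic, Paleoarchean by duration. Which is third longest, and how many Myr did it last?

Start − end for each: Neoproterozoic 1000 − 538.8 = 461.2; Eoarchean 4031 − 3600 = 431; Mesoproterozoic 1600 − 1000 = 600; Paleoproterozoic 2500 − 1600 = 900; Paleoarchean 3600 − 3200 = 400.
Ranking these from longest: Paleoproterozoic > Mesoproterozoic > Neoproterozoic > Eoarchean > Paleoarchean.
Position 3 in that ranking is Neoproterozoic, which lasted 461.2 Myr.

Neoproterozoic, 461.2 million years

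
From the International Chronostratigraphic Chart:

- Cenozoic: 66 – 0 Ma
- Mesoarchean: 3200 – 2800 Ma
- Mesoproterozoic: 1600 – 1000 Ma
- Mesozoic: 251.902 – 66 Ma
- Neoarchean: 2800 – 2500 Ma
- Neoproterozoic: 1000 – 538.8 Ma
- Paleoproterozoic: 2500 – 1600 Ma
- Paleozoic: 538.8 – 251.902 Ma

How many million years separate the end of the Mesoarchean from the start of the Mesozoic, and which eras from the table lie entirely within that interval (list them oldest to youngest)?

End of Mesoarchean = 2800 Ma; start of Mesozoic = 251.902 Ma.
Gap = 2800 − 251.902 = 2548.098 Myr.
Eras wholly inside 2800–251.902 Ma: Neoarchean (2800–2500), Paleoproterozoic (2500–1600), Mesoproterozoic (1600–1000), Neoproterozoic (1000–538.8), Paleozoic (538.8–251.902).

2548.098 million years; Neoarchean, Paleoproterozoic, Mesoproterozoic, Neoproterozoic, Paleozoic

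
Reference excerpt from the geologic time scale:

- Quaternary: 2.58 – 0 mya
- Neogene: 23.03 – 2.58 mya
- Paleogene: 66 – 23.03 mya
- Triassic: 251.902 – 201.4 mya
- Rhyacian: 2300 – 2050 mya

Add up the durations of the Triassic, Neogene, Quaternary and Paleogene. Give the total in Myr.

Duration is start − end for each: (251.902 − 201.4) + (23.03 − 2.58) + (2.58 − 0) + (66 − 23.03).
That is 50.502 + 20.45 + 2.58 + 42.97, which totals 116.502 million years.

116.502 million years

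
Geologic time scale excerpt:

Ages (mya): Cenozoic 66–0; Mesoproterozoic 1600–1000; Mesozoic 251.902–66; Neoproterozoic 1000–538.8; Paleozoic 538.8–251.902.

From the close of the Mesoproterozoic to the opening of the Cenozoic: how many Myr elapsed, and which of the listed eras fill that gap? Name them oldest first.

934 million years; Neoproterozoic, Paleozoic, Mesozoic

The Mesoproterozoic closes at 1000 Ma and the Cenozoic opens at 66 Ma, so the interval is 1000 − 66 = 934 Myr.
An era fits inside if it starts at or after 1000 Ma and ends at or before 66 Ma; oldest first that gives Neoproterozoic, Paleozoic, Mesozoic.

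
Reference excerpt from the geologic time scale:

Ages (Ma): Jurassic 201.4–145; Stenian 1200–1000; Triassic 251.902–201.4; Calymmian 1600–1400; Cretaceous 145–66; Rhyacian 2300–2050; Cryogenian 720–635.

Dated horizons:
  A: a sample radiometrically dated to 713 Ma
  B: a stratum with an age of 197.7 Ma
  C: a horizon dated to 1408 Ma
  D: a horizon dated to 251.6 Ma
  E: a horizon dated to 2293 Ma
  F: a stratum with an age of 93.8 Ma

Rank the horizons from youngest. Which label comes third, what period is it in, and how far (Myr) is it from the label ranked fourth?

Sorted youngest-first by Ma: F (93.8), B (197.7), D (251.6), A (713), C (1408), E (2293).
The third youngest is D at 251.6 Ma, which lies in 251.902–201.4 Ma: the Triassic.
The fourth youngest is A at 713 Ma; separation = |251.6 − 713| = 461.4 Myr.

D, in the Triassic; 461.4 million years to A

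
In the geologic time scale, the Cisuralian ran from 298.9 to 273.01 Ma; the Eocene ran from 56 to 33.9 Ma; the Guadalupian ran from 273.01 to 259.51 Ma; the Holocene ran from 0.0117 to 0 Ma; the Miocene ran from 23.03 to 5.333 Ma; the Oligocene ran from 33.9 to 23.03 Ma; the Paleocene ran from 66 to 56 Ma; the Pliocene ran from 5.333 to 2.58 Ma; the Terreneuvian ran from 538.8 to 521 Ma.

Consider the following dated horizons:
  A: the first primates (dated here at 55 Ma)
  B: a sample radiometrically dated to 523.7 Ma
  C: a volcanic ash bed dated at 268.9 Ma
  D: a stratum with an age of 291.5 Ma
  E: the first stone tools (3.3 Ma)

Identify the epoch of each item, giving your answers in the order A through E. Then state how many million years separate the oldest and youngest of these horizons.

Match each age against the start–end ranges in the excerpt: A = 55 Ma → Eocene (56–33.9); B = 523.7 Ma → Terreneuvian (538.8–521); C = 268.9 Ma → Guadalupian (273.01–259.51); D = 291.5 Ma → Cisuralian (298.9–273.01); E = 3.3 Ma → Pliocene (5.333–2.58).
The largest age is 523.7 Ma and the smallest is 3.3 Ma; their difference is 520.4 Myr.

A — Eocene; B — Terreneuvian; C — Guadalupian; D — Cisuralian; E — Pliocene; span 520.4 million years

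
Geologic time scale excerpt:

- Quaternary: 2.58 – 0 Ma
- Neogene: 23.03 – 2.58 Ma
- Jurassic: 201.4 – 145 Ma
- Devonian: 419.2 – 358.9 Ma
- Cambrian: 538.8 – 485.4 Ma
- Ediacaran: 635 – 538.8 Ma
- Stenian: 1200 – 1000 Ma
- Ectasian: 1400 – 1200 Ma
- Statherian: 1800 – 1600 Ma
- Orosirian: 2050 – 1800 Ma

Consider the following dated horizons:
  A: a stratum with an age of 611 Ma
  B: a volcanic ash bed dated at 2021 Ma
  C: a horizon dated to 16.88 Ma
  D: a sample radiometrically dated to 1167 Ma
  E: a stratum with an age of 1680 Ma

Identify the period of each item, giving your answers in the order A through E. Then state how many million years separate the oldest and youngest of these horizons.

A — Ediacaran; B — Orosirian; C — Neogene; D — Stenian; E — Statherian; span 2004.12 million years

A: 611 Ma lies in 635–538.8 Ma, so Ediacaran.
B: 2021 Ma lies in 2050–1800 Ma, so Orosirian.
C: 16.88 Ma lies in 23.03–2.58 Ma, so Neogene.
D: 1167 Ma lies in 1200–1000 Ma, so Stenian.
E: 1680 Ma lies in 1800–1600 Ma, so Statherian.
Oldest = 2021 Ma, youngest = 16.88 Ma → span 2004.12 Myr.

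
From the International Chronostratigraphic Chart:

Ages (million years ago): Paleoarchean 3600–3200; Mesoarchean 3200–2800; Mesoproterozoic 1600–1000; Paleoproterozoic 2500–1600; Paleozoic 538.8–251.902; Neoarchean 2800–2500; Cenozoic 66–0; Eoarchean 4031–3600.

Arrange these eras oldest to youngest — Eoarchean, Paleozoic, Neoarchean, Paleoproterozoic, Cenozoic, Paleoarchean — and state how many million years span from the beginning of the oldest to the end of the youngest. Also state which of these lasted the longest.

Eoarchean → Paleoarchean → Neoarchean → Paleoproterozoic → Paleozoic → Cenozoic; total span 4031 Myr; longest is Paleoproterozoic

From the excerpt: Eoarchean 4031–3600; Paleozoic 538.8–251.902; Neoarchean 2800–2500; Paleoproterozoic 2500–1600; Cenozoic 66–0; Paleoarchean 3600–3200 (Ma).
Larger Ma is earlier, so the oldest is Eoarchean and the youngest is Cenozoic; oldest to youngest: Eoarchean, Paleoarchean, Neoarchean, Paleoproterozoic, Paleozoic, Cenozoic.
Oldest start 4031 minus youngest end 0 gives 4031 Myr overall.
Individual lengths (start − end): Paleoarchean 400; Paleozoic 286.898; Eoarchean 431; Cenozoic 66; Paleoproterozoic 900; Neoarchean 300. The largest is Paleoproterozoic at 900 Myr.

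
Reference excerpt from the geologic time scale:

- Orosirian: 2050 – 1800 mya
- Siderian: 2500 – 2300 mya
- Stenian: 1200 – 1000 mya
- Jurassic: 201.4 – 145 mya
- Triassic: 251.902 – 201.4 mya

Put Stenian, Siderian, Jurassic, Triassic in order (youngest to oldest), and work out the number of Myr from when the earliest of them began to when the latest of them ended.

Start ages (Ma): Siderian 2500, Stenian 1200, Triassic 251.902, Jurassic 201.4.
Ordered youngest to oldest: Jurassic, Triassic, Stenian, Siderian.
Span = 2500 − 145 = 2355 Myr.

Jurassic → Triassic → Stenian → Siderian; total span 2355 Myr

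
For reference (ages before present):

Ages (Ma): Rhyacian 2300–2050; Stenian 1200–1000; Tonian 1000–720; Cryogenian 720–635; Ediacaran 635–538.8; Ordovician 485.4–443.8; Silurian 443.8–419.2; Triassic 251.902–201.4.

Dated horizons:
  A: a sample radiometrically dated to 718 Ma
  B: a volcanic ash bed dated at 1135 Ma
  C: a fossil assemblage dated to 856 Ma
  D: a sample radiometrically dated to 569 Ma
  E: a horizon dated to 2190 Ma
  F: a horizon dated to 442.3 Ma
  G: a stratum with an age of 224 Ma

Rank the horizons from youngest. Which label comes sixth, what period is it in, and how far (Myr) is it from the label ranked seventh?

Smaller Ma means younger, so youngest first: G 224 < F 442.3 < D 569 < A 718 < C 856 < B 1135 < E 2190.
Counting 6 along gives B (1135 Ma); the excerpt puts that inside the Stenian, 1200–1000 Ma.
Next in line is E (2190 Ma), and 2190 − 1135 = 1055 Myr.

B, in the Stenian; 1055 million years to E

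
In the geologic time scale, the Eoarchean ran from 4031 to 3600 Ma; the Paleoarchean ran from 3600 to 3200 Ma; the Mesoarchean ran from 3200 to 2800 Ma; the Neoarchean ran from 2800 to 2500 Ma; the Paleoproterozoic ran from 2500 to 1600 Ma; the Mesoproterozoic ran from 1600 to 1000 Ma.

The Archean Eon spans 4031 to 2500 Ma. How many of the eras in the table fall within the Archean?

4

Eras inside 4031–2500 Ma: Eoarchean, Paleoarchean, Mesoarchean, Neoarchean — 4 in total.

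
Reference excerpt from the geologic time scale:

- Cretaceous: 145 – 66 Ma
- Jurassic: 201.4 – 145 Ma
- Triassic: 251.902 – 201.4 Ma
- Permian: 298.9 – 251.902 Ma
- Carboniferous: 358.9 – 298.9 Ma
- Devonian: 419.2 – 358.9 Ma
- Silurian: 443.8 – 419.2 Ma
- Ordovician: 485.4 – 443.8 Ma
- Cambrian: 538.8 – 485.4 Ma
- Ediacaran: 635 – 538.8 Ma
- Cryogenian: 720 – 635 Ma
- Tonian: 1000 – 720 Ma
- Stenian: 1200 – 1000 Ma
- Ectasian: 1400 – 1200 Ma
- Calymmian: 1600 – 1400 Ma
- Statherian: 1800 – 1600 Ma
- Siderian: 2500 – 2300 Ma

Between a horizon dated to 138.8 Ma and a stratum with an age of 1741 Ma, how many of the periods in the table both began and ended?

The older date is 1741 Ma and the younger is 138.8 Ma.
Periods with start < 1741 and end > 138.8 Ma: Calymmian (1600–1400), Ectasian (1400–1200), Stenian (1200–1000), Tonian (1000–720), Cryogenian (720–635), Ediacaran (635–538.8), Cambrian (538.8–485.4), Ordovician (485.4–443.8), Silurian (443.8–419.2), Devonian (419.2–358.9), Carboniferous (358.9–298.9), Permian (298.9–251.902), Triassic (251.902–201.4), Jurassic (201.4–145).
That is 14 complete periods.

14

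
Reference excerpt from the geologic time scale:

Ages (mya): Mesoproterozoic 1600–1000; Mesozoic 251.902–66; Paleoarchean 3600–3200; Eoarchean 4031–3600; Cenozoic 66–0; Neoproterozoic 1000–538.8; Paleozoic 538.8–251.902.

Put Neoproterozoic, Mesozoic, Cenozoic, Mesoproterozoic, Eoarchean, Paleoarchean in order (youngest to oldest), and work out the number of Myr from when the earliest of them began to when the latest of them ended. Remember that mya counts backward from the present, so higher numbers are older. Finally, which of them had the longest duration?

Cenozoic, Mesozoic, Neoproterozoic, Mesoproterozoic, Paleoarchean, Eoarchean; total span 4031 Myr; longest is Mesoproterozoic

Start ages (Ma): Eoarchean 4031, Paleoarchean 3600, Mesoproterozoic 1600, Neoproterozoic 1000, Mesozoic 251.902, Cenozoic 66.
Ordered youngest to oldest: Cenozoic, Mesozoic, Neoproterozoic, Mesoproterozoic, Paleoarchean, Eoarchean.
Span = 4031 − 0 = 4031 Myr.
Durations: Neoproterozoic 461.2, Mesozoic 185.902, Eoarchean 431, Mesoproterozoic 600, Cenozoic 66, Paleoarchean 400 → longest is Mesoproterozoic (600 Myr).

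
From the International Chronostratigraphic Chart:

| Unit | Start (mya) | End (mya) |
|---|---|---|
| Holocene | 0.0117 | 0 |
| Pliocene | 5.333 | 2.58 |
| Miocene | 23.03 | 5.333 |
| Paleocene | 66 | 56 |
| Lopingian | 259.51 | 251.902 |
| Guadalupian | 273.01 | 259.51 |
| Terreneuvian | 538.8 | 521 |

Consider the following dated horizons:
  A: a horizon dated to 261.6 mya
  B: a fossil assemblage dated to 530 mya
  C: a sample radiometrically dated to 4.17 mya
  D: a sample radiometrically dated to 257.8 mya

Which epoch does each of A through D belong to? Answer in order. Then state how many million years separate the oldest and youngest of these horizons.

A — Guadalupian; B — Terreneuvian; C — Pliocene; D — Lopingian; span 525.83 million years

A: 261.6 Ma lies in 273.01–259.51 Ma, so Guadalupian.
B: 530 Ma lies in 538.8–521 Ma, so Terreneuvian.
C: 4.17 Ma lies in 5.333–2.58 Ma, so Pliocene.
D: 257.8 Ma lies in 259.51–251.902 Ma, so Lopingian.
Oldest = 530 Ma, youngest = 4.17 Ma → span 525.83 Myr.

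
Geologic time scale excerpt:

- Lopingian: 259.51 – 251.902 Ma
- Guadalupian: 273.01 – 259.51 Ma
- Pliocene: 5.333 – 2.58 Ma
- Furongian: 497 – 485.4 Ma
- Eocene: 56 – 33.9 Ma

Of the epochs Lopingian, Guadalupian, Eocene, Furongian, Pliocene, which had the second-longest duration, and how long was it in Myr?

Guadalupian, 13.5 million years

Start − end for each: Lopingian 259.51 − 251.902 = 7.608; Guadalupian 273.01 − 259.51 = 13.5; Eocene 56 − 33.9 = 22.1; Furongian 497 − 485.4 = 11.6; Pliocene 5.333 − 2.58 = 2.753.
Ranking these from longest: Eocene > Guadalupian > Furongian > Lopingian > Pliocene.
Position 2 in that ranking is Guadalupian, which lasted 13.5 Myr.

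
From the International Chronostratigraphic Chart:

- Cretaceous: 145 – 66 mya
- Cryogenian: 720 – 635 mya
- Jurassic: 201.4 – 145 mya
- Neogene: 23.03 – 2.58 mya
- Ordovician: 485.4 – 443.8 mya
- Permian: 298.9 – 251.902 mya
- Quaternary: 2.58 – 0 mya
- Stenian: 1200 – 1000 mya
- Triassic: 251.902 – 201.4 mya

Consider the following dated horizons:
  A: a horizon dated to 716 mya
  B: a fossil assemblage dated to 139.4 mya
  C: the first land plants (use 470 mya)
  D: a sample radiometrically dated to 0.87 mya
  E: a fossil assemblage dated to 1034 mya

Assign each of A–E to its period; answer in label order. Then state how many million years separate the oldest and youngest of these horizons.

A: 716 Ma lies in 720–635 Ma, so Cryogenian.
B: 139.4 Ma lies in 145–66 Ma, so Cretaceous.
C: 470 Ma lies in 485.4–443.8 Ma, so Ordovician.
D: 0.87 Ma lies in 2.58–0 Ma, so Quaternary.
E: 1034 Ma lies in 1200–1000 Ma, so Stenian.
Oldest = 1034 Ma, youngest = 0.87 Ma → span 1033.13 Myr.

A — Cryogenian; B — Cretaceous; C — Ordovician; D — Quaternary; E — Stenian; span 1033.13 million years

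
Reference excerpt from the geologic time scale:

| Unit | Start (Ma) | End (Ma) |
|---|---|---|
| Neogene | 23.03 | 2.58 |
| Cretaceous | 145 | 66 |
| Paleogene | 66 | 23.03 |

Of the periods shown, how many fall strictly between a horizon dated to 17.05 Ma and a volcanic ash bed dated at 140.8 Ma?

1

The older date is 140.8 Ma and the younger is 17.05 Ma.
Periods with start < 140.8 and end > 17.05 Ma: Paleogene (66–23.03).
That is 1 complete period.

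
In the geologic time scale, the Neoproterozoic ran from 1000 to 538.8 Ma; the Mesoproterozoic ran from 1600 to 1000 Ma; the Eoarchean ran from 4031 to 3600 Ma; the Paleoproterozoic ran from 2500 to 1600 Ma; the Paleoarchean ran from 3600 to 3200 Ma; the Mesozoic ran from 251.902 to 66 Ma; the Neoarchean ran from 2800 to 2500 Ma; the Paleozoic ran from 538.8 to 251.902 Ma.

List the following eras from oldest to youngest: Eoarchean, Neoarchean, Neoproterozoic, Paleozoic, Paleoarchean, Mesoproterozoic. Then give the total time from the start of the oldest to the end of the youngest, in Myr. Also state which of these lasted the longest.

Eoarchean, Paleoarchean, Neoarchean, Mesoproterozoic, Neoproterozoic, Paleozoic; total span 3779.098 Myr; longest is Mesoproterozoic

From the excerpt: Eoarchean 4031–3600; Neoarchean 2800–2500; Neoproterozoic 1000–538.8; Paleozoic 538.8–251.902; Paleoarchean 3600–3200; Mesoproterozoic 1600–1000 (Ma).
Larger Ma is earlier, so the oldest is Eoarchean and the youngest is Paleozoic; oldest to youngest: Eoarchean, Paleoarchean, Neoarchean, Mesoproterozoic, Neoproterozoic, Paleozoic.
Oldest start 4031 minus youngest end 251.902 gives 3779.098 Myr overall.
Individual lengths (start − end): Neoproterozoic 461.2; Mesoproterozoic 600; Eoarchean 431; Paleozoic 286.898; Paleoarchean 400; Neoarchean 300. The largest is Mesoproterozoic at 600 Myr.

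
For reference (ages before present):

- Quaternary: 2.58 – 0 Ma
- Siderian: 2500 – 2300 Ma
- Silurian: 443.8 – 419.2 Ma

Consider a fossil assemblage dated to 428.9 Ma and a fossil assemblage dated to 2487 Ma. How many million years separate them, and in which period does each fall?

2058.1 million years apart; the first in the Silurian, the second in the Siderian

Elapsed time: 2487 − 428.9 = 2058.1 Myr.
428.9 Ma lies within 443.8–419.2 Ma: Silurian.
2487 Ma lies within 2500–2300 Ma: Siderian.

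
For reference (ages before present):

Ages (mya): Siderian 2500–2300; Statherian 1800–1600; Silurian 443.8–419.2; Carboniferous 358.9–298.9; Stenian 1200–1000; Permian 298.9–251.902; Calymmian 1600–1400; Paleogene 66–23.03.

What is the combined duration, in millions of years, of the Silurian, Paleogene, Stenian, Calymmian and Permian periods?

Duration is start − end for each: (443.8 − 419.2) + (66 − 23.03) + (1200 − 1000) + (1600 − 1400) + (298.9 − 251.902).
That is 24.6 + 42.97 + 200 + 200 + 46.998, which totals 514.568 million years.

514.568 million years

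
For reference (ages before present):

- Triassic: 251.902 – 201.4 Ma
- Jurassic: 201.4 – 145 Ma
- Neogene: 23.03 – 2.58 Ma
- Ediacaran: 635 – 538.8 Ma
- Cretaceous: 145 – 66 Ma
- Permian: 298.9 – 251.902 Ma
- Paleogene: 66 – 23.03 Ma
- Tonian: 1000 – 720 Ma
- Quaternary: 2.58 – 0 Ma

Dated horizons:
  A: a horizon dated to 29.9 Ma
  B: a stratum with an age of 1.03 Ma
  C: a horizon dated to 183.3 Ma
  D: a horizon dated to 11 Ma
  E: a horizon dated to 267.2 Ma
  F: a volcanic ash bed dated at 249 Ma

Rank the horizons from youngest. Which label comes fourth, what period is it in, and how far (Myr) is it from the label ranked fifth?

C, in the Jurassic; 65.7 million years to F

Sorted youngest-first by Ma: B (1.03), D (11), A (29.9), C (183.3), F (249), E (267.2).
The fourth youngest is C at 183.3 Ma, which lies in 201.4–145 Ma: the Jurassic.
The fifth youngest is F at 249 Ma; separation = |183.3 − 249| = 65.7 Myr.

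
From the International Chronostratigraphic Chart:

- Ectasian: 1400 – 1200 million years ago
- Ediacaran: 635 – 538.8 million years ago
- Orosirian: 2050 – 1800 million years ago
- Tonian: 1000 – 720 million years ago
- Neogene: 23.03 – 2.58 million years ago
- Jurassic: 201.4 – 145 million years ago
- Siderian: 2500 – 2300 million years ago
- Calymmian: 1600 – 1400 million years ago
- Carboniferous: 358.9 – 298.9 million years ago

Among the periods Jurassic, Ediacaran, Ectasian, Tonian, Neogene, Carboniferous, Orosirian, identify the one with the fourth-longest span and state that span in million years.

Start − end for each: Jurassic 201.4 − 145 = 56.4; Ediacaran 635 − 538.8 = 96.2; Ectasian 1400 − 1200 = 200; Tonian 1000 − 720 = 280; Neogene 23.03 − 2.58 = 20.45; Carboniferous 358.9 − 298.9 = 60; Orosirian 2050 − 1800 = 250.
Ranking these from longest: Tonian > Orosirian > Ectasian > Ediacaran > Carboniferous > Jurassic > Neogene.
Position 4 in that ranking is Ediacaran, which lasted 96.2 Myr.

Ediacaran, 96.2 million years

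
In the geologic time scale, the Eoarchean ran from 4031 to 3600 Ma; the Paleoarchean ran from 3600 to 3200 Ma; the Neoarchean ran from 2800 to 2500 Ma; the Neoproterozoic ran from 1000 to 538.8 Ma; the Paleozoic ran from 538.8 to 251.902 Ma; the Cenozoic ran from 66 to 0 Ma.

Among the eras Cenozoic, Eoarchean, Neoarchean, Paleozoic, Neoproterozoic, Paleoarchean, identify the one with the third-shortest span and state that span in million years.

Neoarchean, 300 million years

Durations: Cenozoic 66; Eoarchean 431; Neoarchean 300; Paleozoic 286.898; Neoproterozoic 461.2; Paleoarchean 400 Myr.
Sorted shortest-first: Cenozoic (66), Paleozoic (286.898), Neoarchean (300), Paleoarchean (400), Eoarchean (431), Neoproterozoic (461.2).
The third shortest is Neoarchean at 300 Myr.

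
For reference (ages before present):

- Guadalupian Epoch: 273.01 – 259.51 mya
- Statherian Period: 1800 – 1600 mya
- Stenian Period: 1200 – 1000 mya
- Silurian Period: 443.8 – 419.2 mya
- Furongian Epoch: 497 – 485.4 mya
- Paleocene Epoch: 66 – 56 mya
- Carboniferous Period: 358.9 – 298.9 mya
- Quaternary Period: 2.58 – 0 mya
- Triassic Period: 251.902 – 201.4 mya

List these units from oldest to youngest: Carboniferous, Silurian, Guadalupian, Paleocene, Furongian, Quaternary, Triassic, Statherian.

The oldest of these is Statherian (starts 1800 Ma) and the youngest is Quaternary (ends 0 Ma).
In between, by decreasing start age: Furongian (497), Silurian (443.8), Carboniferous (358.9), Guadalupian (273.01), Triassic (251.902), Paleocene (66).

Statherian, then Furongian, then Silurian, then Carboniferous, then Guadalupian, then Triassic, then Paleocene, then Quaternary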